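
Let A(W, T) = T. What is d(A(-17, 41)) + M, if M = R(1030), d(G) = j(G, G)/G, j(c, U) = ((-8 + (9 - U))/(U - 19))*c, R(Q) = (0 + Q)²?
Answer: 11669880/11 ≈ 1.0609e+6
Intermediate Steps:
R(Q) = Q²
j(c, U) = c*(1 - U)/(-19 + U) (j(c, U) = ((1 - U)/(-19 + U))*c = c*(1 - U)/(-19 + U))
d(G) = (1 - G)/(-19 + G) (d(G) = (G*(1 - G)/(-19 + G))/G = (1 - G)/(-19 + G))
M = 1060900 (M = 1030² = 1060900)
d(A(-17, 41)) + M = (1 - 1*41)/(-19 + 41) + 1060900 = (1 - 41)/22 + 1060900 = (1/22)*(-40) + 1060900 = -20/11 + 1060900 = 11669880/11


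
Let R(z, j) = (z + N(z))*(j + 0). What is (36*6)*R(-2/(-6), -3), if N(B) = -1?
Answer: 432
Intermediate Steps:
R(z, j) = j*(-1 + z) (R(z, j) = (z - 1)*(j + 0) = (-1 + z)*j = j*(-1 + z))
(36*6)*R(-2/(-6), -3) = (36*6)*(-3*(-1 - 2/(-6))) = 216*(-3*(-1 - 2*(-1/6))) = 216*(-3*(-1 + 1/3)) = 216*(-3*(-2/3)) = 216*2 = 432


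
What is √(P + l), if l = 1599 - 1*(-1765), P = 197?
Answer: √3561 ≈ 59.674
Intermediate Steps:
l = 3364 (l = 1599 + 1765 = 3364)
√(P + l) = √(197 + 3364) = √3561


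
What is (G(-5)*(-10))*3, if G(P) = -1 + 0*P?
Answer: 30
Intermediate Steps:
G(P) = -1 (G(P) = -1 + 0 = -1)
(G(-5)*(-10))*3 = -1*(-10)*3 = 10*3 = 30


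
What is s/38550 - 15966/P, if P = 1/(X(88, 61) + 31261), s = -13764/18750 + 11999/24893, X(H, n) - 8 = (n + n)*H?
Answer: -670389961418261223389/999609531250 ≈ -6.7065e+8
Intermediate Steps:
X(H, n) = 8 + 2*H*n (X(H, n) = 8 + (n + n)*H = 8 + (2*n)*H = 8 + 2*H*n)
s = -19607667/77790625 (s = -13764*1/18750 + 11999*(1/24893) = -2294/3125 + 11999/24893 = -19607667/77790625 ≈ -0.25206)
P = 1/42005 (P = 1/((8 + 2*88*61) + 31261) = 1/((8 + 10736) + 31261) = 1/(10744 + 31261) = 1/42005 ≈ 2.3807e-5)
s/38550 - 15966/P = -19607667/77790625/38550 - 15966/1/42005 = -19607667/77790625*1/38550 - 15966*42005 = -6535889/999609531250 - 670651830 = -670389961418261223389/999609531250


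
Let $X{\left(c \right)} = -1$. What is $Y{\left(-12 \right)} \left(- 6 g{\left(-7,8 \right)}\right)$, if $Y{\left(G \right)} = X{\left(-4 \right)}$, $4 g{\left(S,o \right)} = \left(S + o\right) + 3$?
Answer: $6$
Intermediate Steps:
$g{\left(S,o \right)} = \frac{3}{4} + \frac{S}{4} + \frac{o}{4}$ ($g{\left(S,o \right)} = \frac{\left(S + o\right) + 3}{4} = \frac{3 + S + o}{4} = \frac{3}{4} + \frac{S}{4} + \frac{o}{4}$)
$Y{\left(G \right)} = -1$
$Y{\left(-12 \right)} \left(- 6 g{\left(-7,8 \right)}\right) = - \left(-6\right) \left(\frac{3}{4} + \frac{1}{4} \left(-7\right) + \frac{1}{4} \cdot 8\right) = - \left(-6\right) \left(\frac{3}{4} - \frac{7}{4} + 2\right) = - \left(-6\right) 1 = \left(-1\right) \left(-6\right) = 6$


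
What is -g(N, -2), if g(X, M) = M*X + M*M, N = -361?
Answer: -726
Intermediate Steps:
g(X, M) = M**2 + M*X (g(X, M) = M*X + M**2 = M**2 + M*X)
-g(N, -2) = -(-2)*(-2 - 361) = -(-2)*(-363) = -1*726 = -726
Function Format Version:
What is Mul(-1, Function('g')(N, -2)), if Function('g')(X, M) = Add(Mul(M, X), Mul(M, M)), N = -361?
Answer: -726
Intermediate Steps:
Function('g')(X, M) = Add(Pow(M, 2), Mul(M, X)) (Function('g')(X, M) = Add(Mul(M, X), Pow(M, 2)) = Add(Pow(M, 2), Mul(M, X)))
Mul(-1, Function('g')(N, -2)) = Mul(-1, Mul(-2, Add(-2, -361))) = Mul(-1, Mul(-2, -363)) = Mul(-1, 726) = -726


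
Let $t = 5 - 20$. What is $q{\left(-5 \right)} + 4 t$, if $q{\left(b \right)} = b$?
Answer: $-65$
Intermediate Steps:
$t = -15$ ($t = 5 - 20 = -15$)
$q{\left(-5 \right)} + 4 t = -5 + 4 \left(-15\right) = -5 - 60 = -65$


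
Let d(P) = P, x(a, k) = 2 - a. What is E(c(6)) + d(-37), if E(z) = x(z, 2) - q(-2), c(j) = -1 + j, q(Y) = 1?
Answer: -41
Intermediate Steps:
E(z) = 1 - z (E(z) = (2 - z) - 1*1 = (2 - z) - 1 = 1 - z)
E(c(6)) + d(-37) = (1 - (-1 + 6)) - 37 = (1 - 1*5) - 37 = (1 - 5) - 37 = -4 - 37 = -41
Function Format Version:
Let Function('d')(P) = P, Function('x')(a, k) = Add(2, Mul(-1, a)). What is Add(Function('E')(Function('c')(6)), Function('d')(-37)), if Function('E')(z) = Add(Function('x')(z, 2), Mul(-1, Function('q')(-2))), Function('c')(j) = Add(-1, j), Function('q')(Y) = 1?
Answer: -41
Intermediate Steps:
Function('E')(z) = Add(1, Mul(-1, z)) (Function('E')(z) = Add(Add(2, Mul(-1, z)), Mul(-1, 1)) = Add(Add(2, Mul(-1, z)), -1) = Add(1, Mul(-1, z)))
Add(Function('E')(Function('c')(6)), Function('d')(-37)) = Add(Add(1, Mul(-1, Add(-1, 6))), -37) = Add(Add(1, Mul(-1, 5)), -37) = Add(Add(1, -5), -37) = Add(-4, -37) = -41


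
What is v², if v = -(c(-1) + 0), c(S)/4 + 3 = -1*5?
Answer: 1024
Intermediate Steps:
c(S) = -32 (c(S) = -12 + 4*(-1*5) = -12 + 4*(-5) = -12 - 20 = -32)
v = 32 (v = -(-32 + 0) = -1*(-32) = 32)
v² = 32² = 1024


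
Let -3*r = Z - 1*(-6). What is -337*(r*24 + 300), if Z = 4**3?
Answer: 87620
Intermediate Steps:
Z = 64
r = -70/3 (r = -(64 - 1*(-6))/3 = -(64 + 6)/3 = -1/3*70 = -70/3 ≈ -23.333)
-337*(r*24 + 300) = -337*(-70/3*24 + 300) = -337*(-560 + 300) = -337*(-260) = 87620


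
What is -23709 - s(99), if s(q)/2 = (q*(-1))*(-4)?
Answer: -24501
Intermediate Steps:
s(q) = 8*q (s(q) = 2*((q*(-1))*(-4)) = 2*(-q*(-4)) = 2*(4*q) = 8*q)
-23709 - s(99) = -23709 - 8*99 = -23709 - 1*792 = -23709 - 792 = -24501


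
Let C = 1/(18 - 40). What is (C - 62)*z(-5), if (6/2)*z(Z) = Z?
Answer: 2275/22 ≈ 103.41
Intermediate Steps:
z(Z) = Z/3
C = -1/22 (C = 1/(-22) = -1/22 ≈ -0.045455)
(C - 62)*z(-5) = (-1/22 - 62)*((⅓)*(-5)) = -1365/22*(-5/3) = 2275/22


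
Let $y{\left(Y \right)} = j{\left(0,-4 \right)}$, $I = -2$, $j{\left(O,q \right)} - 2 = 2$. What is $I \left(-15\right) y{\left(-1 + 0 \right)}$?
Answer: $120$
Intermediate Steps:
$j{\left(O,q \right)} = 4$ ($j{\left(O,q \right)} = 2 + 2 = 4$)
$y{\left(Y \right)} = 4$
$I \left(-15\right) y{\left(-1 + 0 \right)} = \left(-2\right) \left(-15\right) 4 = 30 \cdot 4 = 120$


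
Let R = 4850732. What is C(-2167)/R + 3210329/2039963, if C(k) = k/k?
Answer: 15572447650791/9895313802916 ≈ 1.5737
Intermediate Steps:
C(k) = 1
C(-2167)/R + 3210329/2039963 = 1/4850732 + 3210329/2039963 = 15572447650791/9895313802916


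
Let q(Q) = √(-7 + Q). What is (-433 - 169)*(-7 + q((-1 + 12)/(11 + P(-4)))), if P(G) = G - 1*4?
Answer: 4214 - 602*I*√30/3 ≈ 4214.0 - 1099.1*I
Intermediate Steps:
P(G) = -4 + G (P(G) = G - 4 = -4 + G)
(-433 - 169)*(-7 + q((-1 + 12)/(11 + P(-4)))) = (-433 - 169)*(-7 + √(-7 + (-1 + 12)/(11 + (-4 - 4)))) = -602*(-7 + √(-7 + 11/(11 - 8))) = -602*(-7 + √(-7 + 11/3)) = -602*(-7 + √(-10/3)) = -602*(-7 + I*√30/3) = 4214 - 602*I*√30/3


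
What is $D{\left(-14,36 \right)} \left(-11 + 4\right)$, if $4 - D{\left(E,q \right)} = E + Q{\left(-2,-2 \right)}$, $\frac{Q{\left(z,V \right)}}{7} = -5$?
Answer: $-371$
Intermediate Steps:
$Q{\left(z,V \right)} = -35$ ($Q{\left(z,V \right)} = 7 \left(-5\right) = -35$)
$D{\left(E,q \right)} = 39 - E$ ($D{\left(E,q \right)} = 4 - \left(E - 35\right) = 4 - \left(-35 + E\right) = 39 - E$)
$D{\left(-14,36 \right)} \left(-11 + 4\right) = \left(39 - -14\right) \left(-11 + 4\right) = \left(39 + 14\right) \left(-7\right) = 53 \left(-7\right) = -371$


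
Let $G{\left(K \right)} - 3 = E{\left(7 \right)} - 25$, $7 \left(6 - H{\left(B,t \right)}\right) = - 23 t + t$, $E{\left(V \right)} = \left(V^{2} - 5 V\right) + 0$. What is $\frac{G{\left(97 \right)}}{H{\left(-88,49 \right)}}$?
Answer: $- \frac{1}{20} \approx -0.05$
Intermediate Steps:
$E{\left(V \right)} = V^{2} - 5 V$
$H{\left(B,t \right)} = 6 + \frac{22 t}{7}$ ($H{\left(B,t \right)} = 6 - \frac{- 23 t + t}{7} = 6 - \frac{\left(-22\right) t}{7} = 6 + \frac{22 t}{7}$)
$G{\left(K \right)} = -8$ ($G{\left(K \right)} = 3 + \left(7 \left(-5 + 7\right) - 25\right) = 3 + \left(7 \cdot 2 - 25\right) = 3 + \left(14 - 25\right) = 3 - 11 = -8$)
$\frac{G{\left(97 \right)}}{H{\left(-88,49 \right)}} = - \frac{8}{6 + \frac{22}{7} \cdot 49} = - \frac{8}{6 + 154} = - \frac{8}{160} = \left(-8\right) \frac{1}{160} = - \frac{1}{20}$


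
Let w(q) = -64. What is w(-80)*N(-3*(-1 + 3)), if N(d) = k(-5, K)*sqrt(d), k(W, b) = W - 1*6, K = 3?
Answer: 704*I*sqrt(6) ≈ 1724.4*I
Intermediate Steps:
k(W, b) = -6 + W (k(W, b) = W - 6 = -6 + W)
N(d) = -11*sqrt(d) (N(d) = (-6 - 5)*sqrt(d) = -11*sqrt(d))
w(-80)*N(-3*(-1 + 3)) = -(-704)*sqrt(-3*(-1 + 3)) = -(-704)*sqrt(-3*2) = -(-704)*sqrt(-6) = -(-704)*I*sqrt(6) = 704*I*sqrt(6)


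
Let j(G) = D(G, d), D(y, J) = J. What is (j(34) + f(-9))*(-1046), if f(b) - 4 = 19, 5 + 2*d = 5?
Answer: -24058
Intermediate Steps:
d = 0 (d = -5/2 + (1/2)*5 = -5/2 + 5/2 = 0)
f(b) = 23 (f(b) = 4 + 19 = 23)
j(G) = 0
(j(34) + f(-9))*(-1046) = (0 + 23)*(-1046) = 23*(-1046) = -24058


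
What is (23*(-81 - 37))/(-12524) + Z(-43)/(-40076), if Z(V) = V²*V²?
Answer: -248304055/2918092 ≈ -85.091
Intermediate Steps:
Z(V) = V⁴
(23*(-81 - 37))/(-12524) + Z(-43)/(-40076) = (23*(-81 - 37))/(-12524) + (-43)⁴/(-40076) = (23*(-118))*(-1/12524) + 3418801*(-1/40076) = -2714*(-1/12524) - 79507/932 = 1357/6262 - 79507/932 = -248304055/2918092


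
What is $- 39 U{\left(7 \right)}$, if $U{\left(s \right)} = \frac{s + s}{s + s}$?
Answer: $-39$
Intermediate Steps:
$U{\left(s \right)} = 1$ ($U{\left(s \right)} = \frac{2 s}{2 s} = 2 s \frac{1}{2 s} = 1$)
$- 39 U{\left(7 \right)} = \left(-39\right) 1 = -39$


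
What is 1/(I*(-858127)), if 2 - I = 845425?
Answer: 1/725480302721 ≈ 1.3784e-12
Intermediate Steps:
I = -845423 (I = 2 - 1*845425 = 2 - 845425 = -845423)
1/(I*(-858127)) = 1/(-845423*(-858127)) = -1/845423*(-1/858127) = 1/725480302721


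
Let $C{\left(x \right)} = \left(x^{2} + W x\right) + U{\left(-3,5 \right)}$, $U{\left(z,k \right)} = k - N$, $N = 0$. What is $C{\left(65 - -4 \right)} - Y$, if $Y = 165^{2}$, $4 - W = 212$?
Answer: $-36811$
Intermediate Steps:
$W = -208$ ($W = 4 - 212 = -208$)
$U{\left(z,k \right)} = k$ ($U{\left(z,k \right)} = k - 0 = k + 0 = k$)
$Y = 27225$
$C{\left(x \right)} = 5 + x^{2} - 208 x$ ($C{\left(x \right)} = \left(x^{2} - 208 x\right) + 5 = 5 + x^{2} - 208 x$)
$C{\left(65 - -4 \right)} - Y = \left(5 + \left(65 - -4\right)^{2} - 208 \left(65 - -4\right)\right) - 27225 = \left(5 + \left(65 + 4\right)^{2} - 208 \left(65 + 4\right)\right) - 27225 = \left(5 + 69^{2} - 14352\right) - 27225 = \left(5 + 4761 - 14352\right) - 27225 = -9586 - 27225 = -36811$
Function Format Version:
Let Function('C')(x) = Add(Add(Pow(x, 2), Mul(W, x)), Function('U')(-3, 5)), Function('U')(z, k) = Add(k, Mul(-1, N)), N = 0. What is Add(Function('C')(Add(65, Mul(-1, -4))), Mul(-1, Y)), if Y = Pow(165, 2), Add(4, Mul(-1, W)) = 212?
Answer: -36811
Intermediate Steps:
W = -208 (W = Add(4, Mul(-1, 212)) = Add(4, -212) = -208)
Function('U')(z, k) = k (Function('U')(z, k) = Add(k, Mul(-1, 0)) = Add(k, 0) = k)
Y = 27225
Function('C')(x) = Add(5, Pow(x, 2), Mul(-208, x)) (Function('C')(x) = Add(Add(Pow(x, 2), Mul(-208, x)), 5) = Add(5, Pow(x, 2), Mul(-208, x)))
Add(Function('C')(Add(65, Mul(-1, -4))), Mul(-1, Y)) = Add(Add(5, Pow(Add(65, Mul(-1, -4)), 2), Mul(-208, Add(65, Mul(-1, -4)))), Mul(-1, 27225)) = Add(Add(5, Pow(Add(65, 4), 2), Mul(-208, Add(65, 4))), -27225) = Add(Add(5, Pow(69, 2), Mul(-208, 69)), -27225) = Add(Add(5, 4761, -14352), -27225) = Add(-9586, -27225) = -36811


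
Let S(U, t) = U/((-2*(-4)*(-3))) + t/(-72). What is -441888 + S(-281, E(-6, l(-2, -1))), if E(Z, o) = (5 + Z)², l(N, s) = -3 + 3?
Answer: -15907547/36 ≈ -4.4188e+5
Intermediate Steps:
l(N, s) = 0
S(U, t) = -U/24 - t/72 (S(U, t) = U/((8*(-3))) + t*(-1/72) = U/(-24) - t/72 = U*(-1/24) - t/72 = -U/24 - t/72)
-441888 + S(-281, E(-6, l(-2, -1))) = -441888 + (-1/24*(-281) - (5 - 6)²/72) = -441888 + (281/24 - 1/72*(-1)²) = -441888 + (281/24 - 1/72*1) = -441888 + (281/24 - 1/72) = -441888 + 421/36 = -15907547/36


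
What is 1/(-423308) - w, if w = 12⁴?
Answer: -8777714689/423308 ≈ -20736.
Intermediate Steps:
w = 20736
1/(-423308) - w = 1/(-423308) - 1*20736 = -1/423308 - 20736 = -8777714689/423308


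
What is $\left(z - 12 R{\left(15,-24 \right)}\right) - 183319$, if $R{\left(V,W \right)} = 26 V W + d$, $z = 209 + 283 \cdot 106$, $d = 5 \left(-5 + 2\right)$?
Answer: $-40612$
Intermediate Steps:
$d = -15$ ($d = 5 \left(-3\right) = -15$)
$z = 30207$ ($z = 209 + 29998 = 30207$)
$R{\left(V,W \right)} = -15 + 26 V W$ ($R{\left(V,W \right)} = 26 V W - 15 = -15 + 26 V W$)
$\left(z - 12 R{\left(15,-24 \right)}\right) - 183319 = \left(30207 - 12 \left(-15 + 26 \cdot 15 \left(-24\right)\right)\right) - 183319 = \left(30207 - 12 \left(-15 - 9360\right)\right) - 183319 = \left(30207 - -112500\right) - 183319 = \left(30207 + 112500\right) - 183319 = 142707 - 183319 = -40612$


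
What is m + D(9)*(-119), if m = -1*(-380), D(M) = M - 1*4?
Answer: -215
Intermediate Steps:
D(M) = -4 + M (D(M) = M - 4 = -4 + M)
m = 380
m + D(9)*(-119) = 380 + (-4 + 9)*(-119) = 380 + 5*(-119) = 380 - 595 = -215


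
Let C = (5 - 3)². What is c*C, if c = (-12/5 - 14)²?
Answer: 26896/25 ≈ 1075.8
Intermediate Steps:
C = 4 (C = 2² = 4)
c = 6724/25 (c = (-12*⅕ - 14)² = (-12/5 - 14)² = (-82/5)² = 6724/25 ≈ 268.96)
c*C = (6724/25)*4 = 26896/25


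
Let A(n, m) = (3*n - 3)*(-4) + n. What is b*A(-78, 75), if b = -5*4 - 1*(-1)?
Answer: -16530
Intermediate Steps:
A(n, m) = 12 - 11*n (A(n, m) = (-3 + 3*n)*(-4) + n = (12 - 12*n) + n = 12 - 11*n)
b = -19 (b = -20 + 1 = -19)
b*A(-78, 75) = -19*(12 - 11*(-78)) = -19*(12 + 858) = -19*870 = -16530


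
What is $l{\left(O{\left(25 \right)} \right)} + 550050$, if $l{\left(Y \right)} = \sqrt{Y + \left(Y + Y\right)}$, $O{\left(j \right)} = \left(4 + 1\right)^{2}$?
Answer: $550050 + 5 \sqrt{3} \approx 5.5006 \cdot 10^{5}$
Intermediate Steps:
$O{\left(j \right)} = 25$ ($O{\left(j \right)} = 5^{2} = 25$)
$l{\left(Y \right)} = \sqrt{3} \sqrt{Y}$ ($l{\left(Y \right)} = \sqrt{Y + 2 Y} = \sqrt{3 Y} = \sqrt{3} \sqrt{Y}$)
$l{\left(O{\left(25 \right)} \right)} + 550050 = \sqrt{3} \sqrt{25} + 550050 = \sqrt{3} \cdot 5 + 550050 = 5 \sqrt{3} + 550050 = 550050 + 5 \sqrt{3}$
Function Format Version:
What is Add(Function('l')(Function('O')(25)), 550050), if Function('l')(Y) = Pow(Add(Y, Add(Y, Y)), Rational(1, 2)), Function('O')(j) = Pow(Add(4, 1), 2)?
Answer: Add(550050, Mul(5, Pow(3, Rational(1, 2)))) ≈ 5.5006e+5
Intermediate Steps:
Function('O')(j) = 25 (Function('O')(j) = Pow(5, 2) = 25)
Function('l')(Y) = Mul(Pow(3, Rational(1, 2)), Pow(Y, Rational(1, 2))) (Function('l')(Y) = Pow(Add(Y, Mul(2, Y)), Rational(1, 2)) = Pow(Mul(3, Y), Rational(1, 2)) = Mul(Pow(3, Rational(1, 2)), Pow(Y, Rational(1, 2))))
Add(Function('l')(Function('O')(25)), 550050) = Add(Mul(Pow(3, Rational(1, 2)), Pow(25, Rational(1, 2))), 550050) = Add(Mul(Pow(3, Rational(1, 2)), 5), 550050) = Add(Mul(5, Pow(3, Rational(1, 2))), 550050) = Add(550050, Mul(5, Pow(3, Rational(1, 2))))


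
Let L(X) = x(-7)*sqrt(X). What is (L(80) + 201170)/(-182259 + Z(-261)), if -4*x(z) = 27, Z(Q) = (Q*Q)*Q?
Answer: -20117/1796184 + 3*sqrt(5)/1995760 ≈ -0.011196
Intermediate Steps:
Z(Q) = Q**3 (Z(Q) = Q**2*Q = Q**3)
x(z) = -27/4 (x(z) = -1/4*27 = -27/4)
L(X) = -27*sqrt(X)/4
(L(80) + 201170)/(-182259 + Z(-261)) = (-27*sqrt(5) + 201170)/(-182259 + (-261)**3) = (-27*sqrt(5) + 201170)/(-182259 - 17779581) = (-27*sqrt(5) + 201170)/(-17961840) = (201170 - 27*sqrt(5))*(-1/17961840) = -20117/1796184 + 3*sqrt(5)/1995760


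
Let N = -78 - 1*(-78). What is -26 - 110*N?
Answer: -26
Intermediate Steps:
N = 0 (N = -78 + 78 = 0)
-26 - 110*N = -26 - 110*0 = -26 + 0 = -26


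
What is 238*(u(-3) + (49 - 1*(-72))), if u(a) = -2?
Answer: 28322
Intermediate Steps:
238*(u(-3) + (49 - 1*(-72))) = 238*(-2 + (49 - 1*(-72))) = 238*(-2 + (49 + 72)) = 238*(-2 + 121) = 238*119 = 28322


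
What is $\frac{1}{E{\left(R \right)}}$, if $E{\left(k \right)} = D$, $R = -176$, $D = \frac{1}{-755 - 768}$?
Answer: $-1523$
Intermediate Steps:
$D = - \frac{1}{1523}$ ($D = \frac{1}{-1523} = - \frac{1}{1523} \approx -0.0006566$)
$E{\left(k \right)} = - \frac{1}{1523}$
$\frac{1}{E{\left(R \right)}} = \frac{1}{- \frac{1}{1523}} = -1523$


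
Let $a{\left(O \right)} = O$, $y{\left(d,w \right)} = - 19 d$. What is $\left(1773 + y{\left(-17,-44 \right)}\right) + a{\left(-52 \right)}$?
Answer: $2044$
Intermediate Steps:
$\left(1773 + y{\left(-17,-44 \right)}\right) + a{\left(-52 \right)} = \left(1773 - -323\right) - 52 = \left(1773 + 323\right) - 52 = 2096 - 52 = 2044$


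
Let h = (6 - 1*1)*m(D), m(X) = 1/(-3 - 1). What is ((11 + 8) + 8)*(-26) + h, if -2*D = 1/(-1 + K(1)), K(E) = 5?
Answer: -2813/4 ≈ -703.25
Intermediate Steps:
D = -⅛ (D = -1/(2*(-1 + 5)) = -½/4 = -½*¼ = -⅛ ≈ -0.12500)
m(X) = -¼ (m(X) = 1/(-4) = -¼)
h = -5/4 (h = (6 - 1*1)*(-¼) = (6 - 1)*(-¼) = 5*(-¼) = -5/4 ≈ -1.2500)
((11 + 8) + 8)*(-26) + h = ((11 + 8) + 8)*(-26) - 5/4 = (19 + 8)*(-26) - 5/4 = 27*(-26) - 5/4 = -702 - 5/4 = -2813/4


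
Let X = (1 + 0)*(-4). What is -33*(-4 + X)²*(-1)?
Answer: 2112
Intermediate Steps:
X = -4 (X = 1*(-4) = -4)
-33*(-4 + X)²*(-1) = -33*(-4 - 4)²*(-1) = -33*(-8)²*(-1) = -2112*(-1) = -33*(-64) = 2112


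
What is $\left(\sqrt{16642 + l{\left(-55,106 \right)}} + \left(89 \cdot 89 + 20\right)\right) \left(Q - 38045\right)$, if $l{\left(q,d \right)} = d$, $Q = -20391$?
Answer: $-464040276 - 116872 \sqrt{4187} \approx -4.716 \cdot 10^{8}$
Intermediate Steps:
$\left(\sqrt{16642 + l{\left(-55,106 \right)}} + \left(89 \cdot 89 + 20\right)\right) \left(Q - 38045\right) = \left(\sqrt{16642 + 106} + \left(89 \cdot 89 + 20\right)\right) \left(-20391 - 38045\right) = \left(\sqrt{16748} + \left(7921 + 20\right)\right) \left(-58436\right) = \left(2 \sqrt{4187} + 7941\right) \left(-58436\right) = \left(7941 + 2 \sqrt{4187}\right) \left(-58436\right) = -464040276 - 116872 \sqrt{4187}$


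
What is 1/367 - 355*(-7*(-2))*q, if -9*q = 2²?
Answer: 7295969/3303 ≈ 2208.9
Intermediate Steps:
q = -4/9 (q = -⅑*2² = -⅑*4 = -4/9 ≈ -0.44444)
1/367 - 355*(-7*(-2))*q = 1/367 - 355*(-7*(-2))*(-4)/9 = 1/367 - 4970*(-4)/9 = 1/367 - 355*(-56/9) = 1/367 + 19880/9 = 7295969/3303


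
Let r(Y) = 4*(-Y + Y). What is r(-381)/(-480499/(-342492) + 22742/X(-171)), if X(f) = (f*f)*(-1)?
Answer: 0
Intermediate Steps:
r(Y) = 0 (r(Y) = 4*0 = 0)
X(f) = -f**2 (X(f) = f**2*(-1) = -f**2)
r(-381)/(-480499/(-342492) + 22742/X(-171)) = 0/(-480499/(-342492) + 22742/((-1*(-171)**2))) = 0/(-480499*(-1/342492) + 22742/((-1*29241))) = 0/(480499/342492 + 22742/(-29241)) = 0/(480499/342492 + 22742*(-1/29241)) = 0/(480499/342492 - 22742/29241) = 0/(2087106065/3338269524) = 0*(3338269524/2087106065) = 0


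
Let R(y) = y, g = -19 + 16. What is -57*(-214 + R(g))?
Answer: 12369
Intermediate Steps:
g = -3
-57*(-214 + R(g)) = -57*(-214 - 3) = -57*(-217) = 12369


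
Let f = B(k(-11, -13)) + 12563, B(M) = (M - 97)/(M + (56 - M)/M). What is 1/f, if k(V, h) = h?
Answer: 119/1495712 ≈ 7.9561e-5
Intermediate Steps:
B(M) = (-97 + M)/(M + (56 - M)/M)
f = 1495712/119 (f = -13*(-97 - 13)/(56 + (-13)**2 - 1*(-13)) + 12563 = -13*(-110)/(56 + 169 + 13) + 12563 = -13*(-110)/238 + 12563 = -13*1/238*(-110) + 12563 = 715/119 + 12563 = 1495712/119 ≈ 12569.)
1/f = 1/(1495712/119) = 119/1495712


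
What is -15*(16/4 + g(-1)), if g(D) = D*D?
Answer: -75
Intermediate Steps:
g(D) = D²
-15*(16/4 + g(-1)) = -15*(16/4 + (-1)²) = -15*(16*(¼) + 1) = -15*(4 + 1) = -15*5 = -75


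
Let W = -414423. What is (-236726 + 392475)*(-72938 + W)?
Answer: -75905988389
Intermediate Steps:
(-236726 + 392475)*(-72938 + W) = (-236726 + 392475)*(-72938 - 414423) = 155749*(-487361) = -75905988389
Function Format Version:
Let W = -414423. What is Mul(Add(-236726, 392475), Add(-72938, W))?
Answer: -75905988389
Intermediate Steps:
Mul(Add(-236726, 392475), Add(-72938, W)) = Mul(Add(-236726, 392475), Add(-72938, -414423)) = Mul(155749, -487361) = -75905988389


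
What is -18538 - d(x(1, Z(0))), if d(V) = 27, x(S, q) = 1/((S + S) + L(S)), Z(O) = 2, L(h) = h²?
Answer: -18565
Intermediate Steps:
x(S, q) = 1/(S² + 2*S) (x(S, q) = 1/((S + S) + S²) = 1/(2*S + S²) = 1/(S² + 2*S))
-18538 - d(x(1, Z(0))) = -18538 - 1*27 = -18538 - 27 = -18565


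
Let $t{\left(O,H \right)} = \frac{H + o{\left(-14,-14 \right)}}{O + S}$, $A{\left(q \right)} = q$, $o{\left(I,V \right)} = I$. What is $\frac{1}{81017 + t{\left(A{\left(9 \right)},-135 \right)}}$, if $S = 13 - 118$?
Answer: $\frac{96}{7777781} \approx 1.2343 \cdot 10^{-5}$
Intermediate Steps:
$S = -105$
$t{\left(O,H \right)} = \frac{-14 + H}{-105 + O}$ ($t{\left(O,H \right)} = \frac{H - 14}{O - 105} = \frac{-14 + H}{-105 + O}$)
$\frac{1}{81017 + t{\left(A{\left(9 \right)},-135 \right)}} = \frac{1}{81017 + \frac{-14 - 135}{-105 + 9}} = \frac{1}{81017 + \frac{1}{-96} \left(-149\right)} = \frac{1}{81017 - - \frac{149}{96}} = \frac{1}{81017 + \frac{149}{96}} = \frac{1}{\frac{7777781}{96}} = \frac{96}{7777781}$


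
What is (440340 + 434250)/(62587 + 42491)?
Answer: 145765/17513 ≈ 8.3232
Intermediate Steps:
(440340 + 434250)/(62587 + 42491) = 874590/105078 = 874590*(1/105078) = 145765/17513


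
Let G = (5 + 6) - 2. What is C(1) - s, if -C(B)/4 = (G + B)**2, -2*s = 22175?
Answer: 21375/2 ≈ 10688.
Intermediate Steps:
s = -22175/2 (s = -1/2*22175 = -22175/2 ≈ -11088.)
G = 9 (G = 11 - 2 = 9)
C(B) = -4*(9 + B)**2
C(1) - s = -4*(9 + 1)**2 - 1*(-22175/2) = -4*10**2 + 22175/2 = -4*100 + 22175/2 = -400 + 22175/2 = 21375/2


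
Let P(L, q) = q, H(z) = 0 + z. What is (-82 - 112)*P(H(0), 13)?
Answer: -2522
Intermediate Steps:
H(z) = z
(-82 - 112)*P(H(0), 13) = (-82 - 112)*13 = -194*13 = -2522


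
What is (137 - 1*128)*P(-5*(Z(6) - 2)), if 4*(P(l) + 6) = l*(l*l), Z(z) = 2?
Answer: -54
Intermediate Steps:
P(l) = -6 + l**3/4 (P(l) = -6 + (l*(l*l))/4 = -6 + (l*l**2)/4 = -6 + l**3/4)
(137 - 1*128)*P(-5*(Z(6) - 2)) = (137 - 1*128)*(-6 + (-5*(2 - 2))**3/4) = (137 - 128)*(-6 + (-5*0)**3/4) = 9*(-6 + (1/4)*0**3) = 9*(-6 + (1/4)*0) = 9*(-6 + 0) = 9*(-6) = -54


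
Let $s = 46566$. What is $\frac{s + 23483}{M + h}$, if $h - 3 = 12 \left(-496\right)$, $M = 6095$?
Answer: $\frac{70049}{146} \approx 479.79$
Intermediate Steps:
$h = -5949$ ($h = 3 + 12 \left(-496\right) = 3 - 5952 = -5949$)
$\frac{s + 23483}{M + h} = \frac{46566 + 23483}{6095 - 5949} = \frac{70049}{146}$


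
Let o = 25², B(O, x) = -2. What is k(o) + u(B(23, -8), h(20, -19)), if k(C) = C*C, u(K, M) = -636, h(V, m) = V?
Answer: 389989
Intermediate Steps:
o = 625
k(C) = C²
k(o) + u(B(23, -8), h(20, -19)) = 625² - 636 = 390625 - 636 = 389989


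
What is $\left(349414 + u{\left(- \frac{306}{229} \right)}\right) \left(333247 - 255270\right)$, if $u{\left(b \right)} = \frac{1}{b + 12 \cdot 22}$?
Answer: $\frac{1638862284858433}{60150} \approx 2.7246 \cdot 10^{10}$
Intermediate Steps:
$u{\left(b \right)} = \frac{1}{264 + b}$ ($u{\left(b \right)} = \frac{1}{b + 264} = \frac{1}{264 + b}$)
$\left(349414 + u{\left(- \frac{306}{229} \right)}\right) \left(333247 - 255270\right) = \left(349414 + \frac{1}{264 - \frac{306}{229}}\right) \left(333247 - 255270\right) = \left(349414 + \frac{1}{264 - \frac{306}{229}}\right) 77977 = \left(349414 + \frac{1}{\frac{60150}{229}}\right) 77977 = \left(349414 + \frac{229}{60150}\right) 77977 = \frac{21017252329}{60150} \cdot 77977 = \frac{1638862284858433}{60150}$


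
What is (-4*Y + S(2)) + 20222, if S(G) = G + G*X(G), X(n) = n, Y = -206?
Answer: 21052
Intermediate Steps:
S(G) = G + G² (S(G) = G + G*G = G + G²)
(-4*Y + S(2)) + 20222 = (-4*(-206) + 2*(1 + 2)) + 20222 = (824 + 2*3) + 20222 = (824 + 6) + 20222 = 830 + 20222 = 21052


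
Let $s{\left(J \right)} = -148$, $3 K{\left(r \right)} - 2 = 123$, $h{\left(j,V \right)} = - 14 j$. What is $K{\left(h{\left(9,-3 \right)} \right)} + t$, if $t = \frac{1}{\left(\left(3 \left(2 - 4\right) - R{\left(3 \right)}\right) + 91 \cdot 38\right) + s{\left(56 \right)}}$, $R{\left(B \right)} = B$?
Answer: $\frac{412628}{9903} \approx 41.667$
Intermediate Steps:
$K{\left(r \right)} = \frac{125}{3}$ ($K{\left(r \right)} = \frac{2}{3} + \frac{1}{3} \cdot 123 = \frac{2}{3} + 41 = \frac{125}{3}$)
$t = \frac{1}{3301}$ ($t = \frac{1}{\left(\left(3 \left(2 - 4\right) - 3\right) + 91 \cdot 38\right) - 148} = \frac{1}{\left(\left(3 \left(-2\right) - 3\right) + 3458\right) - 148} = \frac{1}{\left(\left(-6 - 3\right) + 3458\right) - 148} = \frac{1}{\left(-9 + 3458\right) - 148} = \frac{1}{3449 - 148} = \frac{1}{3301} \approx 0.00030294$)
$K{\left(h{\left(9,-3 \right)} \right)} + t = \frac{125}{3} + \frac{1}{3301} = \frac{412628}{9903}$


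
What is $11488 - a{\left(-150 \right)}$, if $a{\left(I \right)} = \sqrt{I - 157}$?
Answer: $11488 - i \sqrt{307} \approx 11488.0 - 17.521 i$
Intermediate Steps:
$a{\left(I \right)} = \sqrt{-157 + I}$
$11488 - a{\left(-150 \right)} = 11488 - \sqrt{-157 - 150} = 11488 - \sqrt{-307} = 11488 - i \sqrt{307}$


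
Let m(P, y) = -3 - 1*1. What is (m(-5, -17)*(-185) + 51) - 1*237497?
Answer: -236706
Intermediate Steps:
m(P, y) = -4 (m(P, y) = -3 - 1 = -4)
(m(-5, -17)*(-185) + 51) - 1*237497 = (-4*(-185) + 51) - 1*237497 = (740 + 51) - 237497 = 791 - 237497 = -236706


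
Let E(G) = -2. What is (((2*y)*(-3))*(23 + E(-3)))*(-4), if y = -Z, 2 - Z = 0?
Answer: -1008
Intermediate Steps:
Z = 2 (Z = 2 - 1*0 = 2 + 0 = 2)
y = -2 (y = -1*2 = -2)
(((2*y)*(-3))*(23 + E(-3)))*(-4) = (((2*(-2))*(-3))*(23 - 2))*(-4) = (-4*(-3)*21)*(-4) = (12*21)*(-4) = 252*(-4) = -1008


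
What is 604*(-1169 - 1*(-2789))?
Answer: 978480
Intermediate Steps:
604*(-1169 - 1*(-2789)) = 604*(-1169 + 2789) = 604*1620 = 978480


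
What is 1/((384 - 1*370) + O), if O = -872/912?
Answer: 114/1487 ≈ 0.076664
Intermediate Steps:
O = -109/114 (O = -872*1/912 = -109/114 ≈ -0.95614)
1/((384 - 1*370) + O) = 1/((384 - 1*370) - 109/114) = 1/((384 - 370) - 109/114) = 1/(14 - 109/114) = 1/(1487/114) = 114/1487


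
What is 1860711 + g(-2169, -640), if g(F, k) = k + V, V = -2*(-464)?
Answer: 1860999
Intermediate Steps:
V = 928
g(F, k) = 928 + k (g(F, k) = k + 928 = 928 + k)
1860711 + g(-2169, -640) = 1860711 + (928 - 640) = 1860711 + 288 = 1860999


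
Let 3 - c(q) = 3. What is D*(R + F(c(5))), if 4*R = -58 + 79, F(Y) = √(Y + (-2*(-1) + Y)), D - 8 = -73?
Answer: -1365/4 - 65*√2 ≈ -433.17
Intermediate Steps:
D = -65 (D = 8 - 73 = -65)
c(q) = 0 (c(q) = 3 - 1*3 = 3 - 3 = 0)
F(Y) = √(2 + 2*Y) (F(Y) = √(Y + (2 + Y)) = √(2 + 2*Y))
R = 21/4 (R = (-58 + 79)/4 = (¼)*21 = 21/4 ≈ 5.2500)
D*(R + F(c(5))) = -65*(21/4 + √(2 + 2*0)) = -65*(21/4 + √(2 + 0)) = -65*(21/4 + √2) = -1365/4 - 65*√2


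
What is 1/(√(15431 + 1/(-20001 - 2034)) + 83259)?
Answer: 1834612065/152747625897751 - 2*√1873096655235/152747625897751 ≈ 1.1993e-5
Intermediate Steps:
1/(√(15431 + 1/(-20001 - 2034)) + 83259) = 1/(√(15431 + 1/(-22035)) + 83259) = 1/(√(15431 - 1/22035) + 83259) = 1/(√(340022084/22035) + 83259) = 1/(2*√1873096655235/22035 + 83259) = 1/(83259 + 2*√1873096655235/22035)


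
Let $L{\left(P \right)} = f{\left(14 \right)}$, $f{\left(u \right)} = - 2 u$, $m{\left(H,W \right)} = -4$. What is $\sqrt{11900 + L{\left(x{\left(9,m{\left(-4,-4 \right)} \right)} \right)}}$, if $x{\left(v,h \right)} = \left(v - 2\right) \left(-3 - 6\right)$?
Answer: $4 \sqrt{742} \approx 108.96$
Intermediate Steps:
$x{\left(v,h \right)} = 18 - 9 v$ ($x{\left(v,h \right)} = \left(-2 + v\right) \left(-9\right) = 18 - 9 v$)
$L{\left(P \right)} = -28$ ($L{\left(P \right)} = \left(-2\right) 14 = -28$)
$\sqrt{11900 + L{\left(x{\left(9,m{\left(-4,-4 \right)} \right)} \right)}} = \sqrt{11900 - 28} = \sqrt{11872} = 4 \sqrt{742}$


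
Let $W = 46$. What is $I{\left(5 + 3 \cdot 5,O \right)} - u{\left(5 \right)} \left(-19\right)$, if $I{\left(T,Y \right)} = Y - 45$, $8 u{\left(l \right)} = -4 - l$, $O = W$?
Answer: $- \frac{163}{8} \approx -20.375$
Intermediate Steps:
$O = 46$
$u{\left(l \right)} = - \frac{1}{2} - \frac{l}{8}$ ($u{\left(l \right)} = \frac{-4 - l}{8} = - \frac{1}{2} - \frac{l}{8}$)
$I{\left(T,Y \right)} = -45 + Y$
$I{\left(5 + 3 \cdot 5,O \right)} - u{\left(5 \right)} \left(-19\right) = \left(-45 + 46\right) - \left(- \frac{1}{2} - \frac{5}{8}\right) \left(-19\right) = 1 - \left(- \frac{1}{2} - \frac{5}{8}\right) \left(-19\right) = 1 - \left(- \frac{9}{8}\right) \left(-19\right) = 1 - \frac{171}{8} = - \frac{163}{8}$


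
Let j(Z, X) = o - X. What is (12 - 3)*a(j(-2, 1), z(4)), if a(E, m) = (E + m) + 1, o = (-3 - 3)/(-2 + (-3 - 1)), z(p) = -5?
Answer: -36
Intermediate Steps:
o = 1 (o = -6/(-2 - 4) = -6/(-6) = -6*(-1/6) = 1)
j(Z, X) = 1 - X
a(E, m) = 1 + E + m
(12 - 3)*a(j(-2, 1), z(4)) = (12 - 3)*(1 + (1 - 1*1) - 5) = 9*(1 + (1 - 1) - 5) = 9*(1 + 0 - 5) = 9*(-4) = -36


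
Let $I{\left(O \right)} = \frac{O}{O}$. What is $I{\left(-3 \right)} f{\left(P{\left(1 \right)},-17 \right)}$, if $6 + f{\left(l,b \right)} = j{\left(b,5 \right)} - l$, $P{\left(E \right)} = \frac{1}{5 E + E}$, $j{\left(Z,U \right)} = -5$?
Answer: $- \frac{67}{6} \approx -11.167$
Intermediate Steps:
$I{\left(O \right)} = 1$
$P{\left(E \right)} = \frac{1}{6 E}$
$f{\left(l,b \right)} = -11 - l$ ($f{\left(l,b \right)} = -6 - \left(5 + l\right) = -11 - l$)
$I{\left(-3 \right)} f{\left(P{\left(1 \right)},-17 \right)} = 1 \left(-11 - \frac{1}{6 \cdot 1}\right) = 1 \left(-11 - \frac{1}{6} \cdot 1\right) = 1 \left(-11 - \frac{1}{6}\right) = 1 \left(- \frac{67}{6}\right) = - \frac{67}{6}$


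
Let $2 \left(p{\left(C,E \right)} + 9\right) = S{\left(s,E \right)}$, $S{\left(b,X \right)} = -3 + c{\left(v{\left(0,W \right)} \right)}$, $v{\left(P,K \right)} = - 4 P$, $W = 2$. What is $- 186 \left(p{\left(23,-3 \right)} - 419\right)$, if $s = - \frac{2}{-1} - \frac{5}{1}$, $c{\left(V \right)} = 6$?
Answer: $79329$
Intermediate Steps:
$s = -3$ ($s = \left(-2\right) \left(-1\right) - 5 = 2 - 5 = -3$)
$S{\left(b,X \right)} = 3$ ($S{\left(b,X \right)} = -3 + 6 = 3$)
$p{\left(C,E \right)} = - \frac{15}{2}$ ($p{\left(C,E \right)} = -9 + \frac{1}{2} \cdot 3 = -9 + \frac{3}{2} = - \frac{15}{2}$)
$- 186 \left(p{\left(23,-3 \right)} - 419\right) = - 186 \left(- \frac{15}{2} - 419\right) = \left(-186\right) \left(- \frac{853}{2}\right) = 79329$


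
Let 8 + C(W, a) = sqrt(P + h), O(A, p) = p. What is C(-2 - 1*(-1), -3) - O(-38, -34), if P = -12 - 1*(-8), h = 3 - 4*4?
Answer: 26 + I*sqrt(17) ≈ 26.0 + 4.1231*I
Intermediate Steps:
h = -13 (h = 3 - 16 = -13)
P = -4 (P = -12 + 8 = -4)
C(W, a) = -8 + I*sqrt(17) (C(W, a) = -8 + sqrt(-4 - 13) = -8 + sqrt(-17) = -8 + I*sqrt(17))
C(-2 - 1*(-1), -3) - O(-38, -34) = (-8 + I*sqrt(17)) - 1*(-34) = (-8 + I*sqrt(17)) + 34 = 26 + I*sqrt(17)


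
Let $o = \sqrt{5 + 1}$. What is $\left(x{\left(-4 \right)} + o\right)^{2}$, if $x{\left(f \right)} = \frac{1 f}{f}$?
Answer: $\left(1 + \sqrt{6}\right)^{2} \approx 11.899$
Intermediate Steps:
$x{\left(f \right)} = 1$ ($x{\left(f \right)} = \frac{f}{f} = 1$)
$o = \sqrt{6} \approx 2.4495$
$\left(x{\left(-4 \right)} + o\right)^{2} = \left(1 + \sqrt{6}\right)^{2}$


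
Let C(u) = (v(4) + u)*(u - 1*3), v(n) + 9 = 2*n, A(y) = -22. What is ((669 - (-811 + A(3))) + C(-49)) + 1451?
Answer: 5553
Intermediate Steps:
v(n) = -9 + 2*n
C(u) = (-1 + u)*(-3 + u) (C(u) = ((-9 + 2*4) + u)*(u - 1*3) = ((-9 + 8) + u)*(u - 3) = (-1 + u)*(-3 + u))
((669 - (-811 + A(3))) + C(-49)) + 1451 = ((669 - (-811 - 22)) + (3 + (-49)² - 4*(-49))) + 1451 = ((669 - 1*(-833)) + (3 + 2401 + 196)) + 1451 = ((669 + 833) + 2600) + 1451 = (1502 + 2600) + 1451 = 4102 + 1451 = 5553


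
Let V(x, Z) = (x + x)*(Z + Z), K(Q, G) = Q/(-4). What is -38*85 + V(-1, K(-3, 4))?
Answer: -3233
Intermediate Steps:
K(Q, G) = -Q/4 (K(Q, G) = Q*(-1/4) = -Q/4)
V(x, Z) = 4*Z*x (V(x, Z) = (2*x)*(2*Z) = 4*Z*x)
-38*85 + V(-1, K(-3, 4)) = -38*85 + 4*(-1/4*(-3))*(-1) = -3230 + 4*(3/4)*(-1) = -3230 - 3 = -3233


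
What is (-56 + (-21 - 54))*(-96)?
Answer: 12576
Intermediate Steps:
(-56 + (-21 - 54))*(-96) = (-56 - 75)*(-96) = -131*(-96) = 12576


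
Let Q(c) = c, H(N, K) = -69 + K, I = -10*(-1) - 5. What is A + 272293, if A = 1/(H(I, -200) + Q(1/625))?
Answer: 45778987707/168124 ≈ 2.7229e+5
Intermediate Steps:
I = 5 (I = 10 - 5 = 5)
A = -625/168124 (A = 1/((-69 - 200) + 1/625) = 1/(-269 + 1/625) = 1/(-168124/625) = -625/168124 ≈ -0.0037175)
A + 272293 = -625/168124 + 272293 = 45778987707/168124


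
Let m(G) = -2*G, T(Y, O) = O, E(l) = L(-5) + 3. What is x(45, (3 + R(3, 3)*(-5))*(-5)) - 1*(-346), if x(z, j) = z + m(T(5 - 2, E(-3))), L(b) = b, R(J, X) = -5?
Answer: 395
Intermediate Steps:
E(l) = -2 (E(l) = -5 + 3 = -2)
x(z, j) = 4 + z (x(z, j) = z - 2*(-2) = z + 4 = 4 + z)
x(45, (3 + R(3, 3)*(-5))*(-5)) - 1*(-346) = (4 + 45) - 1*(-346) = 49 + 346 = 395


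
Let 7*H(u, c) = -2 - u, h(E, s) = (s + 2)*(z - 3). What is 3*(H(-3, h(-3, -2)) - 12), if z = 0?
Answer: -249/7 ≈ -35.571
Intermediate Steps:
h(E, s) = -6 - 3*s (h(E, s) = (s + 2)*(0 - 3) = (2 + s)*(-3) = -6 - 3*s)
H(u, c) = -2/7 - u/7 (H(u, c) = (-2 - u)/7 = -2/7 - u/7)
3*(H(-3, h(-3, -2)) - 12) = 3*((-2/7 - 1/7*(-3)) - 12) = 3*((-2/7 + 3/7) - 12) = 3*(1/7 - 12) = 3*(-83/7) = -249/7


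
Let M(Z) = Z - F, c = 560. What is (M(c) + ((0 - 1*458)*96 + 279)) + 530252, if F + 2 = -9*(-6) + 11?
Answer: 487060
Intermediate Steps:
F = 63 (F = -2 + (-9*(-6) + 11) = -2 + (54 + 11) = -2 + 65 = 63)
M(Z) = -63 + Z (M(Z) = Z - 1*63 = Z - 63 = -63 + Z)
(M(c) + ((0 - 1*458)*96 + 279)) + 530252 = ((-63 + 560) + ((0 - 1*458)*96 + 279)) + 530252 = (497 + ((0 - 458)*96 + 279)) + 530252 = (497 + (-458*96 + 279)) + 530252 = (497 + (-43968 + 279)) + 530252 = (497 - 43689) + 530252 = -43192 + 530252 = 487060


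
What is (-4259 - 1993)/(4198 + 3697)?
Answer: -6252/7895 ≈ -0.79189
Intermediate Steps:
(-4259 - 1993)/(4198 + 3697) = -6252/7895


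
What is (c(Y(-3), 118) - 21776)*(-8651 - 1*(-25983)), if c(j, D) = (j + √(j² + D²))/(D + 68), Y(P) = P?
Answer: -11700079258/31 + 8666*√13933/93 ≈ -3.7741e+8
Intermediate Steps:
c(j, D) = (j + √(D² + j²))/(68 + D)
(c(Y(-3), 118) - 21776)*(-8651 - 1*(-25983)) = ((-3 + √(118² + (-3)²))/(68 + 118) - 21776)*(-8651 - 1*(-25983)) = ((-3 + √(13924 + 9))/186 - 21776)*(-8651 + 25983) = ((-3 + √13933)/186 - 21776)*17332 = ((-1/62 + √13933/186) - 21776)*17332 = (-1350113/62 + √13933/186)*17332 = -11700079258/31 + 8666*√13933/93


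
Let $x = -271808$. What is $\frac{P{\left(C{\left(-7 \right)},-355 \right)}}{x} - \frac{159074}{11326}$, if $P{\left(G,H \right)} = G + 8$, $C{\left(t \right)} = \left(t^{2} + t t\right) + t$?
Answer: $- \frac{21619353533}{1539248704} \approx -14.045$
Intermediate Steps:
$C{\left(t \right)} = t + 2 t^{2}$ ($C{\left(t \right)} = \left(t^{2} + t^{2}\right) + t = 2 t^{2} + t = t + 2 t^{2}$)
$P{\left(G,H \right)} = 8 + G$
$\frac{P{\left(C{\left(-7 \right)},-355 \right)}}{x} - \frac{159074}{11326} = \frac{8 - 7 \left(1 + 2 \left(-7\right)\right)}{-271808} - \frac{159074}{11326} = \left(8 - 7 \left(1 - 14\right)\right) \left(- \frac{1}{271808}\right) - \frac{79537}{5663} = \left(8 - -91\right) \left(- \frac{1}{271808}\right) - \frac{79537}{5663} = \left(8 + 91\right) \left(- \frac{1}{271808}\right) - \frac{79537}{5663} = 99 \left(- \frac{1}{271808}\right) - \frac{79537}{5663} = - \frac{99}{271808} - \frac{79537}{5663} = - \frac{21619353533}{1539248704}$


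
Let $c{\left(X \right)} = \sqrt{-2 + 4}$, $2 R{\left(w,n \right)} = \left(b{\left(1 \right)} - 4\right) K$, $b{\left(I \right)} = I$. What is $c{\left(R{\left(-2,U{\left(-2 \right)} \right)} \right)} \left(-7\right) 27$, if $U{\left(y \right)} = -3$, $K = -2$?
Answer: $- 189 \sqrt{2} \approx -267.29$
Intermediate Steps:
$R{\left(w,n \right)} = 3$ ($R{\left(w,n \right)} = \frac{\left(1 - 4\right) \left(-2\right)}{2} = \frac{\left(-3\right) \left(-2\right)}{2} = \frac{1}{2} \cdot 6 = 3$)
$c{\left(X \right)} = \sqrt{2}$
$c{\left(R{\left(-2,U{\left(-2 \right)} \right)} \right)} \left(-7\right) 27 = \sqrt{2} \left(-7\right) 27 = - 7 \sqrt{2} \cdot 27 = - 189 \sqrt{2}$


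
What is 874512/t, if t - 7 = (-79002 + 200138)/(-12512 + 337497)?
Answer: 94734427440/798677 ≈ 1.1861e+5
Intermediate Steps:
t = 2396031/324985 (t = 7 + (-79002 + 200138)/(-12512 + 337497) = 7 + 121136/324985 = 2396031/324985 ≈ 7.3727)
874512/t = 874512/(2396031/324985) = 874512*(324985/2396031) = 94734427440/798677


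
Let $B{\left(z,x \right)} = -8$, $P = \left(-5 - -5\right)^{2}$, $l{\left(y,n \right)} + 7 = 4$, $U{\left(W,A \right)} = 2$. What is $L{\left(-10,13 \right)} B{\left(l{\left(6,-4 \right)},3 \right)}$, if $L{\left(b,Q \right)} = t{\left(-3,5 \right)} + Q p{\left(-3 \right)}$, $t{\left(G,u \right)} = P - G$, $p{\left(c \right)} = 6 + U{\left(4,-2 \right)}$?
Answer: $-856$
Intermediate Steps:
$l{\left(y,n \right)} = -3$ ($l{\left(y,n \right)} = -7 + 4 = -3$)
$P = 0$ ($P = \left(-5 + 5\right)^{2} = 0^{2} = 0$)
$p{\left(c \right)} = 8$ ($p{\left(c \right)} = 6 + 2 = 8$)
$t{\left(G,u \right)} = - G$ ($t{\left(G,u \right)} = 0 - G = - G$)
$L{\left(b,Q \right)} = 3 + 8 Q$ ($L{\left(b,Q \right)} = \left(-1\right) \left(-3\right) + Q 8 = 3 + 8 Q$)
$L{\left(-10,13 \right)} B{\left(l{\left(6,-4 \right)},3 \right)} = \left(3 + 8 \cdot 13\right) \left(-8\right) = \left(3 + 104\right) \left(-8\right) = 107 \left(-8\right) = -856$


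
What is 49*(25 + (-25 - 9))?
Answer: -441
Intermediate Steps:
49*(25 + (-25 - 9)) = 49*(25 - 34) = 49*(-9) = -441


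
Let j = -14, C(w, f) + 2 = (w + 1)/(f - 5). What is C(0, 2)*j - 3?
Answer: 89/3 ≈ 29.667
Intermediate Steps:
C(w, f) = -2 + (1 + w)/(-5 + f) (C(w, f) = -2 + (w + 1)/(f - 5) = -2 + (1 + w)/(-5 + f))
C(0, 2)*j - 3 = ((11 + 0 - 2*2)/(-5 + 2))*(-14) - 3 = ((11 + 0 - 4)/(-3))*(-14) - 3 = -⅓*7*(-14) - 3 = -7/3*(-14) - 3 = 98/3 - 3 = 89/3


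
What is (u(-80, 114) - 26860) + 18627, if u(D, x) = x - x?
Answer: -8233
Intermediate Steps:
u(D, x) = 0
(u(-80, 114) - 26860) + 18627 = (0 - 26860) + 18627 = -26860 + 18627 = -8233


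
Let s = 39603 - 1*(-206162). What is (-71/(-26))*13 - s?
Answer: -491459/2 ≈ -2.4573e+5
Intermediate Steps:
s = 245765 (s = 39603 + 206162 = 245765)
(-71/(-26))*13 - s = (-71/(-26))*13 - 1*245765 = -1/26*(-71)*13 - 245765 = (71/26)*13 - 245765 = 71/2 - 245765 = -491459/2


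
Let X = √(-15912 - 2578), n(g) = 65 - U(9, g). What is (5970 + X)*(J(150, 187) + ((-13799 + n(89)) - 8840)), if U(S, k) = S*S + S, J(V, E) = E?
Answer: -134187690 - 966511*I*√10 ≈ -1.3419e+8 - 3.0564e+6*I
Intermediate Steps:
U(S, k) = S + S² (U(S, k) = S² + S = S + S²)
n(g) = -25 (n(g) = 65 - 9*(1 + 9) = 65 - 9*10 = 65 - 1*90 = 65 - 90 = -25)
X = 43*I*√10 (X = √(-18490) = 43*I*√10 ≈ 135.98*I)
(5970 + X)*(J(150, 187) + ((-13799 + n(89)) - 8840)) = (5970 + 43*I*√10)*(187 + ((-13799 - 25) - 8840)) = (5970 + 43*I*√10)*(187 + (-13824 - 8840)) = (5970 + 43*I*√10)*(187 - 22664) = (5970 + 43*I*√10)*(-22477) = -134187690 - 966511*I*√10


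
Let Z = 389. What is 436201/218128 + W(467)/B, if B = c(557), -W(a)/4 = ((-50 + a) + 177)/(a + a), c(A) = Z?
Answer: 78982446199/39625786864 ≈ 1.9932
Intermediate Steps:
c(A) = 389
W(a) = -2*(127 + a)/a (W(a) = -4*((-50 + a) + 177)/(a + a) = -4*(127 + a)/(2*a) = -4*(127 + a)*1/(2*a) = -2*(127 + a)/a)
B = 389
436201/218128 + W(467)/B = 436201/218128 + (-2 - 254/467)/389 = 436201*(1/218128) + (-2 - 254*1/467)*(1/389) = 436201/218128 + (-2 - 254/467)*(1/389) = 436201/218128 - 1188/467*1/389 = 436201/218128 - 1188/181663 = 78982446199/39625786864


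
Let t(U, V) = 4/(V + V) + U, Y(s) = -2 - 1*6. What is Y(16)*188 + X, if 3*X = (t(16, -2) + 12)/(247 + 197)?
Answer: -222589/148 ≈ -1504.0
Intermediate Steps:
Y(s) = -8 (Y(s) = -2 - 6 = -8)
t(U, V) = U + 2/V (t(U, V) = 4/(2*V) + U = (1/(2*V))*4 + U = 2/V + U = U + 2/V)
X = 3/148 (X = (((16 + 2/(-2)) + 12)/(247 + 197))/3 = (((16 + 2*(-½)) + 12)/444)/3 = (((16 - 1) + 12)*(1/444))/3 = ((15 + 12)*(1/444))/3 = (27*(1/444))/3 = (⅓)*(9/148) = 3/148 ≈ 0.020270)
Y(16)*188 + X = -8*188 + 3/148 = -1504 + 3/148 = -222589/148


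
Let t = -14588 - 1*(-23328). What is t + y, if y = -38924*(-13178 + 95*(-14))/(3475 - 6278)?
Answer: -540211172/2803 ≈ -1.9273e+5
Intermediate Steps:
y = -564709392/2803 (y = -38924/((-2803/(-13178 - 1330))) = -38924/((-2803/(-14508))) = -38924/((-2803*(-1/14508))) = -38924/2803/14508 = -38924*14508/2803 = -564709392/2803 ≈ -2.0147e+5)
t = 8740 (t = -14588 + 23328 = 8740)
t + y = 8740 - 564709392/2803 = -540211172/2803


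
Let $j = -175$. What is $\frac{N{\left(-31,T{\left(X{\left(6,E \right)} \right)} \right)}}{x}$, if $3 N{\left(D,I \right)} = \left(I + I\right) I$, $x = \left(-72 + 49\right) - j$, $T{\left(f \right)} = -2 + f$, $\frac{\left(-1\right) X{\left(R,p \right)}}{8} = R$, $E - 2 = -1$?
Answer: $\frac{625}{57} \approx 10.965$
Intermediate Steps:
$E = 1$ ($E = 2 - 1 = 1$)
$X{\left(R,p \right)} = - 8 R$
$x = 152$ ($x = \left(-72 + 49\right) - -175 = -23 + 175 = 152$)
$N{\left(D,I \right)} = \frac{2 I^{2}}{3}$ ($N{\left(D,I \right)} = \frac{\left(I + I\right) I}{3} = \frac{2 I I}{3} = \frac{2 I^{2}}{3}$)
$\frac{N{\left(-31,T{\left(X{\left(6,E \right)} \right)} \right)}}{x} = \frac{\frac{2}{3} \left(-2 - 48\right)^{2}}{152} = \frac{2 \left(-2 - 48\right)^{2}}{3} \cdot \frac{1}{152} = \frac{2 \left(-50\right)^{2}}{3} \cdot \frac{1}{152} = \frac{2}{3} \cdot 2500 \cdot \frac{1}{152} = \frac{5000}{3} \cdot \frac{1}{152} = \frac{625}{57}$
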